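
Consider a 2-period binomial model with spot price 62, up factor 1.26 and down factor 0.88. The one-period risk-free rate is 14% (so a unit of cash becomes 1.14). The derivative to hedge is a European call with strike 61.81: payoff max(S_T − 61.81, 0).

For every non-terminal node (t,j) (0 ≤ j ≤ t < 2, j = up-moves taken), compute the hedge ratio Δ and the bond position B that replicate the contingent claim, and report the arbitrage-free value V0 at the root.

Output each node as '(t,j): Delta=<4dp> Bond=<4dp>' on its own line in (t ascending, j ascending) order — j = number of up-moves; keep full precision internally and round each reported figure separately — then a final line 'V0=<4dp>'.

No-arbitrage ⇒ martingale measure with p* = (R−d)/(u−d) = 0.6842.
Terminal values V(2,·): V(2,0)=0.0000, V(2,1)=6.9356, V(2,2)=36.6212
Node (1,0) S=54.5600: V=(p*·6.9356+(1−p*)·0.0000)/1.14=4.1626; Δ=(6.9356−0.0000)/(68.7456−48.0128)=0.3345; B=V−Δ·S=-14.0889
Node (1,1) S=78.1200: V=(p*·36.6212+(1−p*)·6.9356)/1.14=23.9007; Δ=(36.6212−6.9356)/(98.4312−68.7456)=1.0000; B=V−Δ·S=-54.2193
Node (0,0) S=62.0000: V=(p*·23.9007+(1−p*)·4.1626)/1.14=15.4979; Δ=(23.9007−4.1626)/(78.1200−54.5600)=0.8378; B=V−Δ·S=-36.4443
Self-financing check: at every node Δ·S+B equals the discounted successor values.

(0,0): Delta=0.8378 Bond=-36.4443
(1,0): Delta=0.3345 Bond=-14.0889
(1,1): Delta=1.0000 Bond=-54.2193
V0=15.4979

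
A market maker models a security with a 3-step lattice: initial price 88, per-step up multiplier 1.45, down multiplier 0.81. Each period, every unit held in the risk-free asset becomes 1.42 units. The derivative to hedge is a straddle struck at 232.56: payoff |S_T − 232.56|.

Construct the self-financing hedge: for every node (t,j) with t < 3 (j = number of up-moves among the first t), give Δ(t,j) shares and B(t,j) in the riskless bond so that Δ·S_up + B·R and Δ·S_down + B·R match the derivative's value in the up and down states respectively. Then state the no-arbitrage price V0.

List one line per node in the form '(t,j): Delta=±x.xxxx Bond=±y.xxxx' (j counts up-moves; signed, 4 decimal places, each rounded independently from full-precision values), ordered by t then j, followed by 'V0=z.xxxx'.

(0,0): Delta=-0.4285 Bond=52.5354
(1,0): Delta=-1.0000 Bond=115.3343
(1,1): Delta=-0.4128 Bond=72.5969
(2,0): Delta=-1.0000 Bond=163.7746
(2,1): Delta=-1.0000 Bond=163.7746
(2,2): Delta=-0.3967 Bond=100.1030
V0=14.8243

Risk-neutral probability p* = (R−d)/(u−d) = (1.42−0.81)/(1.45−0.81) = 0.9531.
Payoff layer (t=3): V(3,0)=185.7932, V(3,1)=148.8416, V(3,2)=82.6938, V(3,3)=35.7190
  t=2,j=0: stock 57.7368 → up 83.7184 (V=148.8416), down 46.7668 (V=185.7932). Price 106.0378; hedge Δ=-1.0000, bond B=163.7746.
  t=2,j=1: stock 103.3560 → up 149.8662 (V=82.6938), down 83.7184 (V=148.8416). Price 60.4186; hedge Δ=-1.0000, bond B=163.7746.
  t=2,j=2: stock 185.0200 → up 268.2790 (V=35.7190), down 149.8662 (V=82.6938). Price 26.7049; hedge Δ=-0.3967, bond B=100.1030.
  t=1,j=0: stock 71.2800 → up 103.3560 (V=60.4186), down 57.7368 (V=106.0378). Price 44.0543; hedge Δ=-1.0000, bond B=115.3343.
  t=1,j=1: stock 127.6000 → up 185.0200 (V=26.7049), down 103.3560 (V=60.4186). Price 19.9192; hedge Δ=-0.4128, bond B=72.5969.
  t=0,j=0: stock 88.0000 → up 127.6000 (V=19.9192), down 71.2800 (V=44.0543). Price 14.8243; hedge Δ=-0.4285, bond B=52.5354.
Each (Δ,B) replicates both successor values, so the strategy is self-financing and V0 is arbitrage-free.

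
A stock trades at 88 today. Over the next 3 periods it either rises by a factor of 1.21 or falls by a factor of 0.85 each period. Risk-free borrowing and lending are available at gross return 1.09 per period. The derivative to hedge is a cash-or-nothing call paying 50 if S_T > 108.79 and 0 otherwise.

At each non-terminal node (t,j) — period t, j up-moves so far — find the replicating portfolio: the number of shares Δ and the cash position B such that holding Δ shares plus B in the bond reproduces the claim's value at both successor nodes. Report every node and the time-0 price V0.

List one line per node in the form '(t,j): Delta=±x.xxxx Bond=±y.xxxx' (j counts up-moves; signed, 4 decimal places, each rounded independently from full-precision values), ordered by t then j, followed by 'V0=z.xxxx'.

No-arbitrage ⇒ martingale measure with p* = (R−d)/(u−d) = 0.6667.
At expiry t=3: V(3,0)=0.0000, V(3,1)=0.0000, V(3,2)=50.0000, V(3,3)=50.0000
Node (2,0) S=63.5800: V=(p*·0.0000+(1−p*)·0.0000)/1.09=0.0000; Δ=(0.0000−0.0000)/(76.9318−54.0430)=0.0000; B=V−Δ·S=0.0000
Node (2,1) S=90.5080: V=(p*·50.0000+(1−p*)·0.0000)/1.09=30.5810; Δ=(50.0000−0.0000)/(109.5147−76.9318)=1.5345; B=V−Δ·S=-108.3078
Node (2,2) S=128.8408: V=(p*·50.0000+(1−p*)·50.0000)/1.09=45.8716; Δ=(50.0000−50.0000)/(155.8974−109.5147)=0.0000; B=V−Δ·S=45.8716
Node (1,0) S=74.8000: V=(p*·30.5810+(1−p*)·0.0000)/1.09=18.7040; Δ=(30.5810−0.0000)/(90.5080−63.5800)=1.1357; B=V−Δ·S=-66.2433
Node (1,1) S=106.4800: V=(p*·45.8716+(1−p*)·30.5810)/1.09=37.4080; Δ=(45.8716−30.5810)/(128.8408−90.5080)=0.3989; B=V−Δ·S=-5.0657
Node (0,0) S=88.0000: V=(p*·37.4080+(1−p*)·18.7040)/1.09=28.5994; Δ=(37.4080−18.7040)/(106.4800−74.8000)=0.5904; B=V−Δ·S=-23.3562
Root portfolio cost Δ·88+B reproduces V0=28.5994.

(0,0): Delta=0.5904 Bond=-23.3562
(1,0): Delta=1.1357 Bond=-66.2433
(1,1): Delta=0.3989 Bond=-5.0657
(2,0): Delta=0.0000 Bond=0.0000
(2,1): Delta=1.5345 Bond=-108.3078
(2,2): Delta=0.0000 Bond=45.8716
V0=28.5994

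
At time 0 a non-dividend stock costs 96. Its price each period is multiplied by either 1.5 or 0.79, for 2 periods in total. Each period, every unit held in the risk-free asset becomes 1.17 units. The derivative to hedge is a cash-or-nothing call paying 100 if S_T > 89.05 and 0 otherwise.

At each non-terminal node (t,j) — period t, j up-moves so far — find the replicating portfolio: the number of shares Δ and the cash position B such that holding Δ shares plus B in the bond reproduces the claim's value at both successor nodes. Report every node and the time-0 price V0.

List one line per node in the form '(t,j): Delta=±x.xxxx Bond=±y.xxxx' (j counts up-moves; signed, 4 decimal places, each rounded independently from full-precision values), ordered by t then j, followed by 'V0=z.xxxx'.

(0,0): Delta=0.5828 Bond=1.3187
(1,0): Delta=1.8571 Bond=-95.1005
(1,1): Delta=0.0000 Bond=85.4701
V0=57.2702

Since d<R<u, set p* = (R−d)/(u−d) = 0.5352; price each node as the discounted p*-expectation of its children.
Terminal values V(2,·): V(2,0)=0.0000, V(2,1)=100.0000, V(2,2)=100.0000
Node (1,0) S=75.8400: V=(p*·100.0000+(1−p*)·0.0000)/1.17=45.7446; Δ=(100.0000−0.0000)/(113.7600−59.9136)=1.8571; B=V−Δ·S=-95.1005
Node (1,1) S=144.0000: V=(p*·100.0000+(1−p*)·100.0000)/1.17=85.4701; Δ=(100.0000−100.0000)/(216.0000−113.7600)=0.0000; B=V−Δ·S=85.4701
Node (0,0) S=96.0000: V=(p*·85.4701+(1−p*)·45.7446)/1.17=57.2702; Δ=(85.4701−45.7446)/(144.0000−75.8400)=0.5828; B=V−Δ·S=1.3187
The time-0 hedge costs 57.2702, which is the no-arbitrage price.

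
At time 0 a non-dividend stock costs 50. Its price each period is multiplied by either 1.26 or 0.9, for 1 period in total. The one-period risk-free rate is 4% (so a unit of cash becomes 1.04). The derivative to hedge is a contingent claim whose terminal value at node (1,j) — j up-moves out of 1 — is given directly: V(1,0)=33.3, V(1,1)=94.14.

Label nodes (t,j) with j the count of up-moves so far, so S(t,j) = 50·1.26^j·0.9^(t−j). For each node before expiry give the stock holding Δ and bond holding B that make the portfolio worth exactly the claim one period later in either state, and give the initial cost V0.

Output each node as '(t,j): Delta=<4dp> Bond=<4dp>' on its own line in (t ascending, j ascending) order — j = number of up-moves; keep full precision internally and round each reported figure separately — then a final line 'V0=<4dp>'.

Risk-neutral probability p* = (R−d)/(u−d) = (1.04−0.9)/(1.26−0.9) = 0.3889.
Terminal payoffs: V(1,0)=33.3000, V(1,1)=94.1400
Node (0,0) S=50.0000: V=(p*·94.1400+(1−p*)·33.3000)/1.04=54.7692; Δ=(94.1400−33.3000)/(63.0000−45.0000)=3.3800; B=V−Δ·S=-114.2308
Check: Δ(0,0)·S0 + B(0,0) = 54.7692 = V0.

(0,0): Delta=3.3800 Bond=-114.2308
V0=54.7692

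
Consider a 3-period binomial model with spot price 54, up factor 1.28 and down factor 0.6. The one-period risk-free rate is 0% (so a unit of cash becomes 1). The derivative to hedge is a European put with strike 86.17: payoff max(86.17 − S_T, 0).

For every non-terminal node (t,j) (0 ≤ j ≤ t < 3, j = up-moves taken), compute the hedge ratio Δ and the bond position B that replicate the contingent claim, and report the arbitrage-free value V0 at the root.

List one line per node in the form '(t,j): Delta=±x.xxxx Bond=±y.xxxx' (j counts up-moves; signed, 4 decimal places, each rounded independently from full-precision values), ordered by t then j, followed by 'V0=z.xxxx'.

(0,0): Delta=-0.7449 Bond=77.9033
(1,0): Delta=-1.0000 Bond=86.1700
(1,1): Delta=-0.6611 Bond=72.1166
(2,0): Delta=-1.0000 Bond=86.1700
(2,1): Delta=-1.0000 Bond=86.1700
(2,2): Delta=-0.5499 Bond=62.2792
V0=37.6811

The replicating-portfolio and risk-neutral prices coincide; use p* = (1−0.6)/(1.28−0.6) = 0.5882 for the latter.
Terminal payoffs: V(3,0)=74.5060, V(3,1)=61.2868, V(3,2)=33.0858, V(3,3)=0.0000
  t=2,j=0: stock 19.4400 → up 24.8832 (V=61.2868), down 11.6640 (V=74.5060). Price 66.7300; hedge Δ=-1.0000, bond B=86.1700.
  t=2,j=1: stock 41.4720 → up 53.0842 (V=33.0858), down 24.8832 (V=61.2868). Price 44.6980; hedge Δ=-1.0000, bond B=86.1700.
  t=2,j=2: stock 88.4736 → up 113.2462 (V=0.0000), down 53.0842 (V=33.0858). Price 13.6236; hedge Δ=-0.5499, bond B=62.2792.
  t=1,j=0: stock 32.4000 → up 41.4720 (V=44.6980), down 19.4400 (V=66.7300). Price 53.7700; hedge Δ=-1.0000, bond B=86.1700.
  t=1,j=1: stock 69.1200 → up 88.4736 (V=13.6236), down 41.4720 (V=44.6980). Price 26.4189; hedge Δ=-0.6611, bond B=72.1166.
  t=0,j=0: stock 54.0000 → up 69.1200 (V=26.4189), down 32.4000 (V=53.7700). Price 37.6811; hedge Δ=-0.7449, bond B=77.9033.
Each (Δ,B) replicates both successor values, so the strategy is self-financing and V0 is arbitrage-free.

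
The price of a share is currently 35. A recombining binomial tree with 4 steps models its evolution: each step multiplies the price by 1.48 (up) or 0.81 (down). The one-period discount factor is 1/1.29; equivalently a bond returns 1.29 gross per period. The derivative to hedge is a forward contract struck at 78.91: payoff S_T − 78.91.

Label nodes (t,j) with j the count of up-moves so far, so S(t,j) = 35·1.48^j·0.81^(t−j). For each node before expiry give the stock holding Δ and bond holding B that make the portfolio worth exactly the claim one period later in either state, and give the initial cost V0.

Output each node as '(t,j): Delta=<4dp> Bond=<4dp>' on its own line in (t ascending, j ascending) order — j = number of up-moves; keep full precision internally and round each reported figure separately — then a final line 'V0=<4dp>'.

(0,0): Delta=1.0000 Bond=-28.4953
(1,0): Delta=1.0000 Bond=-36.7589
(1,1): Delta=1.0000 Bond=-36.7589
(2,0): Delta=1.0000 Bond=-47.4190
(2,1): Delta=1.0000 Bond=-47.4190
(2,2): Delta=1.0000 Bond=-47.4190
(3,0): Delta=1.0000 Bond=-61.1705
(3,1): Delta=1.0000 Bond=-61.1705
(3,2): Delta=1.0000 Bond=-61.1705
(3,3): Delta=1.0000 Bond=-61.1705
V0=6.5047

No-arbitrage ⇒ martingale measure with p* = (R−d)/(u−d) = 0.7164.
At expiry t=4: V(4,0)=-63.8436, V(4,1)=-51.3814, V(4,2)=-28.6107, V(4,3)=12.9948, V(4,4)=89.0148
Node (3,0) S=18.6004: V=(p*·-51.3814+(1−p*)·-63.8436)/1.29=-42.5701; Δ=(-51.3814−-63.8436)/(27.5286−15.0664)=1.0000; B=V−Δ·S=-61.1705
Node (3,1) S=33.9860: V=(p*·-28.6107+(1−p*)·-51.3814)/1.29=-27.1846; Δ=(-28.6107−-51.3814)/(50.2993−27.5286)=1.0000; B=V−Δ·S=-61.1705
Node (3,2) S=62.0978: V=(p*·12.9948+(1−p*)·-28.6107)/1.29=0.9273; Δ=(12.9948−-28.6107)/(91.9048−50.2993)=1.0000; B=V−Δ·S=-61.1705
Node (3,3) S=113.4627: V=(p*·89.0148+(1−p*)·12.9948)/1.29=52.2922; Δ=(89.0148−12.9948)/(167.9248−91.9048)=1.0000; B=V−Δ·S=-61.1705
Node (2,0) S=22.9635: V=(p*·-27.1846+(1−p*)·-42.5701)/1.29=-24.4555; Δ=(-27.1846−-42.5701)/(33.9860−18.6004)=1.0000; B=V−Δ·S=-47.4190
Node (2,1) S=41.9580: V=(p*·0.9273+(1−p*)·-27.1846)/1.29=-5.4610; Δ=(0.9273−-27.1846)/(62.0978−33.9860)=1.0000; B=V−Δ·S=-47.4190
Node (2,2) S=76.6640: V=(p*·52.2922+(1−p*)·0.9273)/1.29=29.2450; Δ=(52.2922−0.9273)/(113.4627−62.0978)=1.0000; B=V−Δ·S=-47.4190
Node (1,0) S=28.3500: V=(p*·-5.4610+(1−p*)·-24.4555)/1.29=-8.4089; Δ=(-5.4610−-24.4555)/(41.9580−22.9635)=1.0000; B=V−Δ·S=-36.7589
Node (1,1) S=51.8000: V=(p*·29.2450+(1−p*)·-5.4610)/1.29=15.0411; Δ=(29.2450−-5.4610)/(76.6640−41.9580)=1.0000; B=V−Δ·S=-36.7589
Node (0,0) S=35.0000: V=(p*·15.0411+(1−p*)·-8.4089)/1.29=6.5047; Δ=(15.0411−-8.4089)/(51.8000−28.3500)=1.0000; B=V−Δ·S=-28.4953
Root portfolio cost Δ·35+B reproduces V0=6.5047.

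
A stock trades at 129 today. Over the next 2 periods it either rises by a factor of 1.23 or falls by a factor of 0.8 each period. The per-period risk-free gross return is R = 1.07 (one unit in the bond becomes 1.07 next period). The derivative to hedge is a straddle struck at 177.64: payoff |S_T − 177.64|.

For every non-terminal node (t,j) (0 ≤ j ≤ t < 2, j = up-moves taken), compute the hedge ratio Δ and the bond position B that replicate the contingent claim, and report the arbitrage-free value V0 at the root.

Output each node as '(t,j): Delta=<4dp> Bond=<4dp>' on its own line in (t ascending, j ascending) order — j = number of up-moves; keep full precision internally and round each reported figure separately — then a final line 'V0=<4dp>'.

Since d<R<u, set p* = (R−d)/(u−d) = 0.6279; price each node as the discounted p*-expectation of its children.
Terminal values V(2,·): V(2,0)=95.0800, V(2,1)=50.7040, V(2,2)=17.5241
(1,0): S=103.2000. Δ = (V_up−V_dn)/(S_up−S_dn) = (50.7040−95.0800)/(126.9360−82.5600) = -1.0000. V = [p*·50.7040 + (1−p*)·95.0800]/1.07 = 62.8187. B = V − Δ·S = 166.0187.
(1,1): S=158.6700. Δ = (V_up−V_dn)/(S_up−S_dn) = (17.5241−50.7040)/(195.1641−126.9360) = -0.4863. V = [p*·17.5241 + (1−p*)·50.7040]/1.07 = 27.9160. B = V − Δ·S = 105.0785.
(0,0): S=129.0000. Δ = (V_up−V_dn)/(S_up−S_dn) = (27.9160−62.8187)/(158.6700−103.2000) = -0.6292. V = [p*·27.9160 + (1−p*)·62.8187]/1.07 = 38.2271. B = V − Δ·S = 119.3962.
Each (Δ,B) replicates both successor values, so the strategy is self-financing and V0 is arbitrage-free.

(0,0): Delta=-0.6292 Bond=119.3962
(1,0): Delta=-1.0000 Bond=166.0187
(1,1): Delta=-0.4863 Bond=105.0785
V0=38.2271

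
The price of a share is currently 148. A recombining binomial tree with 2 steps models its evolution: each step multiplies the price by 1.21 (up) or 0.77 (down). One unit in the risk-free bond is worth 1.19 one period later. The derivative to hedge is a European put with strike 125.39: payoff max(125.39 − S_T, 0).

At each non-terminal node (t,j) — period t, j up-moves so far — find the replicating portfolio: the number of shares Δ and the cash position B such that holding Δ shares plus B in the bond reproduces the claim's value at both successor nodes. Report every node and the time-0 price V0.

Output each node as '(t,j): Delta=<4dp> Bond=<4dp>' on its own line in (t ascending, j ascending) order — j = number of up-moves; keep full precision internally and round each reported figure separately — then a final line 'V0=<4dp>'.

No-arbitrage ⇒ martingale measure with p* = (R−d)/(u−d) = 0.9545.
Terminal payoffs: V(2,0)=37.6408, V(2,1)=0.0000, V(2,2)=0.0000
  t=1,j=0: stock 113.9600 → up 137.8916 (V=0.0000), down 87.7492 (V=37.6408). Price 1.4378; hedge Δ=-0.7507, bond B=86.9850.
  t=1,j=1: stock 179.0800 → up 216.6868 (V=0.0000), down 137.8916 (V=0.0000). Price 0.0000; hedge Δ=0.0000, bond B=0.0000.
  t=0,j=0: stock 148.0000 → up 179.0800 (V=0.0000), down 113.9600 (V=1.4378). Price 0.0549; hedge Δ=-0.0221, bond B=3.3226.
Check: Δ(0,0)·S0 + B(0,0) = 0.0549 = V0.

(0,0): Delta=-0.0221 Bond=3.3226
(1,0): Delta=-0.7507 Bond=86.9850
(1,1): Delta=0.0000 Bond=0.0000
V0=0.0549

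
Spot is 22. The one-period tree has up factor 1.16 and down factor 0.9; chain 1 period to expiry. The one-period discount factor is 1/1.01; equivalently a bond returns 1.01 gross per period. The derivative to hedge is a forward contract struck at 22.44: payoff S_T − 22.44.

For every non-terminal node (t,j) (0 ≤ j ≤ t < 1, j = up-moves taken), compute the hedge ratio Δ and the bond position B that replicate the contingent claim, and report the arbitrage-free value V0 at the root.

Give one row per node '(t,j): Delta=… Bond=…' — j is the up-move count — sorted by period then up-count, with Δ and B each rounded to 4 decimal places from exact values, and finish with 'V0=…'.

(0,0): Delta=1.0000 Bond=-22.2178
V0=-0.2178

The replicating-portfolio and risk-neutral prices coincide; use p* = (1.01−0.9)/(1.16−0.9) = 0.4231 for the latter.
At expiry t=1: V(1,0)=-2.6400, V(1,1)=3.0800
Node (0,0) S=22.0000: V=(p*·3.0800+(1−p*)·-2.6400)/1.01=-0.2178; Δ=(3.0800−-2.6400)/(25.5200−19.8000)=1.0000; B=V−Δ·S=-22.2178
Each (Δ,B) replicates both successor values, so the strategy is self-financing and V0 is arbitrage-free.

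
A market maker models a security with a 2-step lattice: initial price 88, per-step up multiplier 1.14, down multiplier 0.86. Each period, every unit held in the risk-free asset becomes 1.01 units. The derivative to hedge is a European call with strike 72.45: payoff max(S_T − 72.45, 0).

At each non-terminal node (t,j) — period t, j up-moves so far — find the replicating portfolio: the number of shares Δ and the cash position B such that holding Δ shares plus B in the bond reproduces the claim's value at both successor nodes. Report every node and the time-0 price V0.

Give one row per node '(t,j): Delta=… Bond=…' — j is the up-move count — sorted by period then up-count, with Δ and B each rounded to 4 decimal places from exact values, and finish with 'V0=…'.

(0,0): Delta=0.8626 Bond=-57.3743
(1,0): Delta=0.6524 Bond=-42.0427
(1,1): Delta=1.0000 Bond=-71.7327
V0=18.5339

Under the risk-neutral measure, an up-move has probability p* = (R−d)/(u−d) = 0.5357 and values discount at R = 1.01.
Terminal payoffs: V(2,0)=0.0000, V(2,1)=13.8252, V(2,2)=41.9148
(1,0): S=75.6800. Δ = (V_up−V_dn)/(S_up−S_dn) = (13.8252−0.0000)/(86.2752−65.0848) = 0.6524. V = [p*·13.8252 + (1−p*)·0.0000]/1.01 = 7.3330. B = V − Δ·S = -42.0427.
(1,1): S=100.3200. Δ = (V_up−V_dn)/(S_up−S_dn) = (41.9148−13.8252)/(114.3648−86.2752) = 1.0000. V = [p*·41.9148 + (1−p*)·13.8252]/1.01 = 28.5873. B = V − Δ·S = -71.7327.
(0,0): S=88.0000. Δ = (V_up−V_dn)/(S_up−S_dn) = (28.5873−7.3330)/(100.3200−75.6800) = 0.8626. V = [p*·28.5873 + (1−p*)·7.3330]/1.01 = 18.5339. B = V − Δ·S = -57.3743.
Self-financing check: at every node Δ·S+B equals the discounted successor values.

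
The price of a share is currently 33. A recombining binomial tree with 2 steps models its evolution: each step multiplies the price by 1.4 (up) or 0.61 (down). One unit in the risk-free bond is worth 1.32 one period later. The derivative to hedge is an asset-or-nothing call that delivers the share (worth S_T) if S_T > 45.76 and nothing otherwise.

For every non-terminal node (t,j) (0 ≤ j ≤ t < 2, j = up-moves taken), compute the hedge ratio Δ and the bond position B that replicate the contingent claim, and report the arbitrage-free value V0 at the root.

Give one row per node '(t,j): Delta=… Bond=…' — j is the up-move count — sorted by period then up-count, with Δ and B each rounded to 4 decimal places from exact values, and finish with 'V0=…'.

(0,0): Delta=1.6892 Bond=-25.7606
(1,0): Delta=0.0000 Bond=0.0000
(1,1): Delta=1.7722 Bond=-37.8354
V0=29.9837

Since d<R<u, set p* = (R−d)/(u−d) = 0.8987; price each node as the discounted p*-expectation of its children.
Payoff layer (t=2): V(2,0)=0.0000, V(2,1)=0.0000, V(2,2)=64.6800
  t=1,j=0: stock 20.1300 → up 28.1820 (V=0.0000), down 12.2793 (V=0.0000). Price 0.0000; hedge Δ=0.0000, bond B=0.0000.
  t=1,j=1: stock 46.2000 → up 64.6800 (V=64.6800), down 28.1820 (V=0.0000). Price 44.0380; hedge Δ=1.7722, bond B=-37.8354.
  t=0,j=0: stock 33.0000 → up 46.2000 (V=44.0380), down 20.1300 (V=0.0000). Price 29.9837; hedge Δ=1.6892, bond B=-25.7606.
Check: Δ(0,0)·S0 + B(0,0) = 29.9837 = V0.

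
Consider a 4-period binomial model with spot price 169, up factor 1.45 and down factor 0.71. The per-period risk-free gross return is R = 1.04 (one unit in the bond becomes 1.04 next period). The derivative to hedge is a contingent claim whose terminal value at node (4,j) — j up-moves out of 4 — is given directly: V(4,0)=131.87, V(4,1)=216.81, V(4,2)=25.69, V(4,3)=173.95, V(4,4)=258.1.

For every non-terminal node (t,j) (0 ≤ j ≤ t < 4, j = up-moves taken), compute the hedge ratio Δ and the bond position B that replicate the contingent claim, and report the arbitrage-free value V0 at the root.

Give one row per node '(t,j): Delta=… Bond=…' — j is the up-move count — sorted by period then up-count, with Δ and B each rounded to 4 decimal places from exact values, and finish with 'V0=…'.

Under the risk-neutral measure, an up-move has probability p* = (R−d)/(u−d) = 0.4459 and values discount at R = 1.04.
Terminal values V(4,·): V(4,0)=131.8700, V(4,1)=216.8100, V(4,2)=25.6900, V(4,3)=173.9500, V(4,4)=258.1000
Node (3,0) S=60.4870: V=(p*·216.8100+(1−p*)·131.8700)/1.04=163.2199; Δ=(216.8100−131.8700)/(87.7061−42.9457)=1.8977; B=V−Δ·S=48.4361
Node (3,1) S=123.5297: V=(p*·25.6900+(1−p*)·216.8100)/1.04=126.5200; Δ=(25.6900−216.8100)/(179.1181−87.7061)=-2.0908; B=V−Δ·S=384.7903
Node (3,2) S=252.2790: V=(p*·173.9500+(1−p*)·25.6900)/1.04=88.2749; Δ=(173.9500−25.6900)/(365.8045−179.1181)=0.7942; B=V−Δ·S=-112.0764
Node (3,3) S=515.2176: V=(p*·258.1000+(1−p*)·173.9500)/1.04=203.3426; Δ=(258.1000−173.9500)/(747.0656−365.8045)=0.2207; B=V−Δ·S=89.6264
Node (2,0) S=85.1929: V=(p*·126.5200+(1−p*)·163.2199)/1.04=141.2055; Δ=(126.5200−163.2199)/(123.5297−60.4870)=-0.5821; B=V−Δ·S=190.7999
Node (2,1) S=173.9855: V=(p*·88.2749+(1−p*)·126.5200)/1.04=105.2546; Δ=(88.2749−126.5200)/(252.2790−123.5297)=-0.2971; B=V−Δ·S=156.9371
Node (2,2) S=355.3225: V=(p*·203.3426+(1−p*)·88.2749)/1.04=134.2201; Δ=(203.3426−88.2749)/(515.2176−252.2790)=0.4376; B=V−Δ·S=-21.2768
Node (1,0) S=119.9900: V=(p*·105.2546+(1−p*)·141.2055)/1.04=120.3590; Δ=(105.2546−141.2055)/(173.9855−85.1929)=-0.4049; B=V−Δ·S=168.9413
Node (1,1) S=245.0500: V=(p*·134.2201+(1−p*)·105.2546)/1.04=113.6266; Δ=(134.2201−105.2546)/(355.3225−173.9855)=0.1597; B=V−Δ·S=74.4840
Node (0,0) S=169.0000: V=(p*·113.6266+(1−p*)·120.3590)/1.04=112.8430; Δ=(113.6266−120.3590)/(245.0500−119.9900)=-0.0538; B=V−Δ·S=121.9408
Self-financing check: at every node Δ·S+B equals the discounted successor values.

(0,0): Delta=-0.0538 Bond=121.9408
(1,0): Delta=-0.4049 Bond=168.9413
(1,1): Delta=0.1597 Bond=74.4840
(2,0): Delta=-0.5821 Bond=190.7999
(2,1): Delta=-0.2971 Bond=156.9371
(2,2): Delta=0.4376 Bond=-21.2768
(3,0): Delta=1.8977 Bond=48.4361
(3,1): Delta=-2.0908 Bond=384.7903
(3,2): Delta=0.7942 Bond=-112.0764
(3,3): Delta=0.2207 Bond=89.6264
V0=112.8430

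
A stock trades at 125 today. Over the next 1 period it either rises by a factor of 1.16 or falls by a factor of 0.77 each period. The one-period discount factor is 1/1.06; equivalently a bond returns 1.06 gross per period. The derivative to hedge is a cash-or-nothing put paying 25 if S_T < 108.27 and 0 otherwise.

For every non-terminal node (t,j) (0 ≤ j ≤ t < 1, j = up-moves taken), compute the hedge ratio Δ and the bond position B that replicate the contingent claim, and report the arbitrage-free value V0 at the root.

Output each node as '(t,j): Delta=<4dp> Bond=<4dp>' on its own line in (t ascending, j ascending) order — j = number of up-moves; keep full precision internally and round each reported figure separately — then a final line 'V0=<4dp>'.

(0,0): Delta=-0.5128 Bond=70.1500
V0=6.0474

Risk-neutral probability p* = (R−d)/(u−d) = (1.06−0.77)/(1.16−0.77) = 0.7436.
At expiry t=1: V(1,0)=25.0000, V(1,1)=0.0000
Node (0,0) S=125.0000: V=(p*·0.0000+(1−p*)·25.0000)/1.06=6.0474; Δ=(0.0000−25.0000)/(145.0000−96.2500)=-0.5128; B=V−Δ·S=70.1500
Each (Δ,B) replicates both successor values, so the strategy is self-financing and V0 is arbitrage-free.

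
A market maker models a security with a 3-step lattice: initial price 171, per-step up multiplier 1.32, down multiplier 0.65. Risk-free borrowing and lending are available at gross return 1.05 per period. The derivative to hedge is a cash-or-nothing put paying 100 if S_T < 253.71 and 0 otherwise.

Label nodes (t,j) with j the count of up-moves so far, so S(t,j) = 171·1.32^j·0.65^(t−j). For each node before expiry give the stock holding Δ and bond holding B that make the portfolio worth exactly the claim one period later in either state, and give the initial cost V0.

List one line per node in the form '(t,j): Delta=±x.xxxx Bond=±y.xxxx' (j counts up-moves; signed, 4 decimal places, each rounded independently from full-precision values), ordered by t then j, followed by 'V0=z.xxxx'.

Since d<R<u, set p* = (R−d)/(u−d) = 0.5970; price each node as the discounted p*-expectation of its children.
At expiry t=3: V(3,0)=100.0000, V(3,1)=100.0000, V(3,2)=100.0000, V(3,3)=0.0000
Node (2,0) S=72.2475: V=(p*·100.0000+(1−p*)·100.0000)/1.05=95.2381; Δ=(100.0000−100.0000)/(95.3667−46.9609)=0.0000; B=V−Δ·S=95.2381
Node (2,1) S=146.7180: V=(p*·100.0000+(1−p*)·100.0000)/1.05=95.2381; Δ=(100.0000−100.0000)/(193.6678−95.3667)=0.0000; B=V−Δ·S=95.2381
Node (2,2) S=297.9504: V=(p*·0.0000+(1−p*)·100.0000)/1.05=38.3795; Δ=(0.0000−100.0000)/(393.2945−193.6678)=-0.5009; B=V−Δ·S=187.6333
Node (1,0) S=111.1500: V=(p*·95.2381+(1−p*)·95.2381)/1.05=90.7029; Δ=(95.2381−95.2381)/(146.7180−72.2475)=0.0000; B=V−Δ·S=90.7029
Node (1,1) S=225.7200: V=(p*·38.3795+(1−p*)·95.2381)/1.05=58.3740; Δ=(38.3795−95.2381)/(297.9504−146.7180)=-0.3760; B=V−Δ·S=143.2375
Node (0,0) S=171.0000: V=(p*·58.3740+(1−p*)·90.7029)/1.05=68.0020; Δ=(58.3740−90.7029)/(225.7200−111.1500)=-0.2822; B=V−Δ·S=116.2542
Check: Δ(0,0)·S0 + B(0,0) = 68.0020 = V0.

(0,0): Delta=-0.2822 Bond=116.2542
(1,0): Delta=0.0000 Bond=90.7029
(1,1): Delta=-0.3760 Bond=143.2375
(2,0): Delta=0.0000 Bond=95.2381
(2,1): Delta=0.0000 Bond=95.2381
(2,2): Delta=-0.5009 Bond=187.6333
V0=68.0020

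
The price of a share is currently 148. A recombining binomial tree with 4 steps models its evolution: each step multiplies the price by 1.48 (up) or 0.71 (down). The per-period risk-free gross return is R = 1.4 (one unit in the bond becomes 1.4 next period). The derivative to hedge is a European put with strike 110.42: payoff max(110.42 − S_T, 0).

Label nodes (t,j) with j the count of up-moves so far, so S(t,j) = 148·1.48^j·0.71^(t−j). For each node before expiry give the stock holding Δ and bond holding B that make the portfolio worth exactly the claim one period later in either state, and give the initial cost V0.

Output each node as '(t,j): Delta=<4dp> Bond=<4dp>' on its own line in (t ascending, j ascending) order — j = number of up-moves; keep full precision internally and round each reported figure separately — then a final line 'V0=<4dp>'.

Since d<R<u, set p* = (R−d)/(u−d) = 0.8961; price each node as the discounted p*-expectation of its children.
Terminal payoffs: V(4,0)=72.8107, V(4,1)=32.0232, V(4,2)=0.0000, V(4,3)=0.0000, V(4,4)=0.0000
  t=3,j=0: stock 52.9708 → up 78.3968 (V=32.0232), down 37.6093 (V=72.8107). Price 25.9006; hedge Δ=-1.0000, bond B=78.8714.
  t=3,j=1: stock 110.4181 → up 163.4187 (V=0.0000), down 78.3968 (V=32.0232). Price 2.3765; hedge Δ=-0.3766, bond B=43.9650.
  t=3,j=2: stock 230.1672 → up 340.6475 (V=0.0000), down 163.4187 (V=0.0000). Price 0.0000; hedge Δ=0.0000, bond B=0.0000.
  t=3,j=3: stock 479.7852 → up 710.0821 (V=0.0000), down 340.6475 (V=0.0000). Price 0.0000; hedge Δ=0.0000, bond B=0.0000.
  t=2,j=0: stock 74.6068 → up 110.4181 (V=2.3765), down 52.9708 (V=25.9006). Price 3.4433; hedge Δ=-0.4095, bond B=33.9940.
  t=2,j=1: stock 155.5184 → up 230.1672 (V=0.0000), down 110.4181 (V=2.3765). Price 0.1764; hedge Δ=-0.0198, bond B=3.2627.
  t=2,j=2: stock 324.1792 → up 479.7852 (V=0.0000), down 230.1672 (V=0.0000). Price 0.0000; hedge Δ=0.0000, bond B=0.0000.
  t=1,j=0: stock 105.0800 → up 155.5184 (V=0.1764), down 74.6068 (V=3.4433). Price 0.3684; hedge Δ=-0.0404, bond B=4.6111.
  t=1,j=1: stock 219.0400 → up 324.1792 (V=0.0000), down 155.5184 (V=0.1764). Price 0.0131; hedge Δ=-0.0010, bond B=0.2421.
  t=0,j=0: stock 148.0000 → up 219.0400 (V=0.0131), down 105.0800 (V=0.3684). Price 0.0357; hedge Δ=-0.0031, bond B=0.4972.
Check: Δ(0,0)·S0 + B(0,0) = 0.0357 = V0.

(0,0): Delta=-0.0031 Bond=0.4972
(1,0): Delta=-0.0404 Bond=4.6111
(1,1): Delta=-0.0010 Bond=0.2421
(2,0): Delta=-0.4095 Bond=33.9940
(2,1): Delta=-0.0198 Bond=3.2627
(2,2): Delta=0.0000 Bond=0.0000
(3,0): Delta=-1.0000 Bond=78.8714
(3,1): Delta=-0.3766 Bond=43.9650
(3,2): Delta=0.0000 Bond=0.0000
(3,3): Delta=0.0000 Bond=0.0000
V0=0.0357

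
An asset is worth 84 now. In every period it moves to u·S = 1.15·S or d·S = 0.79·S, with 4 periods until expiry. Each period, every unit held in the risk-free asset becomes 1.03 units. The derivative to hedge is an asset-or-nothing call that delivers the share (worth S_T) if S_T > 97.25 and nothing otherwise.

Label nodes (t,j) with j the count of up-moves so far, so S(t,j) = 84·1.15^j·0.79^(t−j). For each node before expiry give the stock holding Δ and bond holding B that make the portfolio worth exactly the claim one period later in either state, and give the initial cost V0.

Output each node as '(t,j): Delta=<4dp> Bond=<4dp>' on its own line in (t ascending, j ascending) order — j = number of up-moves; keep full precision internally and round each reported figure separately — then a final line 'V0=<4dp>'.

(0,0): Delta=1.7698 Bond=-87.4567
(1,0): Delta=1.7698 Bond=-90.0804
(1,1): Delta=1.7698 Bond=-90.0804
(2,0): Delta=0.0000 Bond=0.0000
(2,1): Delta=2.3777 Bond=-139.1742
(2,2): Delta=1.5610 Bond=-69.5871
(3,0): Delta=0.0000 Bond=0.0000
(3,1): Delta=0.0000 Bond=0.0000
(3,2): Delta=3.1944 Bond=-215.0242
(3,3): Delta=1.0000 Bond=0.0000
V0=61.2099

Under the risk-neutral measure, an up-move has probability p* = (R−d)/(u−d) = 0.6667 and values discount at R = 1.03.
Payoff layer (t=4): V(4,0)=0.0000, V(4,1)=0.0000, V(4,2)=0.0000, V(4,3)=100.9253, V(4,4)=146.9165
  t=3,j=0: stock 41.4153 → up 47.6276 (V=0.0000), down 32.7181 (V=0.0000). Price 0.0000; hedge Δ=0.0000, bond B=0.0000.
  t=3,j=1: stock 60.2881 → up 69.3313 (V=0.0000), down 47.6276 (V=0.0000). Price 0.0000; hedge Δ=0.0000, bond B=0.0000.
  t=3,j=2: stock 87.7611 → up 100.9253 (V=100.9253), down 69.3313 (V=0.0000). Price 65.3238; hedge Δ=3.1944, bond B=-215.0242.
  t=3,j=3: stock 127.7535 → up 146.9165 (V=146.9165), down 100.9253 (V=100.9253). Price 127.7535; hedge Δ=1.0000, bond B=0.0000.
  t=2,j=0: stock 52.4244 → up 60.2881 (V=0.0000), down 41.4153 (V=0.0000). Price 0.0000; hedge Δ=0.0000, bond B=0.0000.
  t=2,j=1: stock 76.3140 → up 87.7611 (V=65.3238), down 60.2881 (V=0.0000). Price 42.2808; hedge Δ=2.3777, bond B=-139.1742.
  t=2,j=2: stock 111.0900 → up 127.7535 (V=127.7535), down 87.7611 (V=65.3238). Price 103.8287; hedge Δ=1.5610, bond B=-69.5871.
  t=1,j=0: stock 66.3600 → up 76.3140 (V=42.2808), down 52.4244 (V=0.0000). Price 27.3662; hedge Δ=1.7698, bond B=-90.0804.
  t=1,j=1: stock 96.6000 → up 111.0900 (V=103.8287), down 76.3140 (V=42.2808). Price 80.8862; hedge Δ=1.7698, bond B=-90.0804.
  t=0,j=0: stock 84.0000 → up 96.6000 (V=80.8862), down 66.3600 (V=27.3662). Price 61.2099; hedge Δ=1.7698, bond B=-87.4567.
The time-0 hedge costs 61.2099, which is the no-arbitrage price.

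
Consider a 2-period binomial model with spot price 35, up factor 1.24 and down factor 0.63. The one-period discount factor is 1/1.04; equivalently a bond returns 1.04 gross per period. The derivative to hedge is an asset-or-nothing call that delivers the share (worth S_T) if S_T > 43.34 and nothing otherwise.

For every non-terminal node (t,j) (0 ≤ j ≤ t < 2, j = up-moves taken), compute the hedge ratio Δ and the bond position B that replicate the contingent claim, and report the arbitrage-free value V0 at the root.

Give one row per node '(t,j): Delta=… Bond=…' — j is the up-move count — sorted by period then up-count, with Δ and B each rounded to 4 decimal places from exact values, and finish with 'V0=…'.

Since d<R<u, set p* = (R−d)/(u−d) = 0.6721; price each node as the discounted p*-expectation of its children.
Payoff layer (t=2): V(2,0)=0.0000, V(2,1)=0.0000, V(2,2)=53.8160
Node (1,0) S=22.0500: V=(p*·0.0000+(1−p*)·0.0000)/1.04=0.0000; Δ=(0.0000−0.0000)/(27.3420−13.8915)=0.0000; B=V−Δ·S=0.0000
Node (1,1) S=43.4000: V=(p*·53.8160+(1−p*)·0.0000)/1.04=34.7802; Δ=(53.8160−0.0000)/(53.8160−27.3420)=2.0328; B=V−Δ·S=-53.4427
Node (0,0) S=35.0000: V=(p*·34.7802+(1−p*)·0.0000)/1.04=22.4777; Δ=(34.7802−0.0000)/(43.4000−22.0500)=1.6290; B=V−Δ·S=-34.5390
Root portfolio cost Δ·35+B reproduces V0=22.4777.

(0,0): Delta=1.6290 Bond=-34.5390
(1,0): Delta=0.0000 Bond=0.0000
(1,1): Delta=2.0328 Bond=-53.4427
V0=22.4777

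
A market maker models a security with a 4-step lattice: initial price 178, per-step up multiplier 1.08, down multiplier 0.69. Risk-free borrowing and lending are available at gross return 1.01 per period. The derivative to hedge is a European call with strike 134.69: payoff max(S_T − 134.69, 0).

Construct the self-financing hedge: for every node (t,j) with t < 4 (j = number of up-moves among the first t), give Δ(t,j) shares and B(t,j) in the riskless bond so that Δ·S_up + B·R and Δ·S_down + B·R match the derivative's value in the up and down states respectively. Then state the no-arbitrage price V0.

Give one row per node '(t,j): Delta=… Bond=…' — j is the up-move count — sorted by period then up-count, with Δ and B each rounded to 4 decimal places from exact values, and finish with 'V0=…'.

Risk-neutral probability p* = (R−d)/(u−d) = (1.01−0.69)/(1.08−0.69) = 0.8205.
Terminal values V(4,·): V(4,0)=0.0000, V(4,1)=0.0000, V(4,2)=0.0000, V(4,3)=20.0278, V(4,4)=107.4770
Node (3,0) S=58.4746: V=(p*·0.0000+(1−p*)·0.0000)/1.01=0.0000; Δ=(0.0000−0.0000)/(63.1526−40.3475)=0.0000; B=V−Δ·S=0.0000
Node (3,1) S=91.5255: V=(p*·0.0000+(1−p*)·0.0000)/1.01=0.0000; Δ=(0.0000−0.0000)/(98.8475−63.1526)=0.0000; B=V−Δ·S=0.0000
Node (3,2) S=143.2572: V=(p*·20.0278+(1−p*)·0.0000)/1.01=16.2704; Δ=(20.0278−0.0000)/(154.7178−98.8475)=0.3585; B=V−Δ·S=-35.0830
Node (3,3) S=224.2287: V=(p*·107.4770+(1−p*)·20.0278)/1.01=90.8723; Δ=(107.4770−20.0278)/(242.1670−154.7178)=1.0000; B=V−Δ·S=-133.3564
Node (2,0) S=84.7458: V=(p*·0.0000+(1−p*)·0.0000)/1.01=0.0000; Δ=(0.0000−0.0000)/(91.5255−58.4746)=0.0000; B=V−Δ·S=0.0000
Node (2,1) S=132.6456: V=(p*·16.2704+(1−p*)·0.0000)/1.01=13.2179; Δ=(16.2704−0.0000)/(143.2572−91.5255)=0.3145; B=V−Δ·S=-28.5011
Node (2,2) S=207.6192: V=(p*·90.8723+(1−p*)·16.2704)/1.01=76.7151; Δ=(90.8723−16.2704)/(224.2287−143.2572)=0.9213; B=V−Δ·S=-114.5719
Node (1,0) S=122.8200: V=(p*·13.2179+(1−p*)·0.0000)/1.01=10.7381; Δ=(13.2179−0.0000)/(132.6456−84.7458)=0.2759; B=V−Δ·S=-23.1539
Node (1,1) S=192.2400: V=(p*·76.7151+(1−p*)·13.2179)/1.01=64.6714; Δ=(76.7151−13.2179)/(207.6192−132.6456)=0.8469; B=V−Δ·S=-98.1419
Node (0,0) S=178.0000: V=(p*·64.6714+(1−p*)·10.7381)/1.01=54.4466; Δ=(64.6714−10.7381)/(192.2400−122.8200)=0.7769; B=V−Δ·S=-83.8441
Self-financing check: at every node Δ·S+B equals the discounted successor values.

(0,0): Delta=0.7769 Bond=-83.8441
(1,0): Delta=0.2759 Bond=-23.1539
(1,1): Delta=0.8469 Bond=-98.1419
(2,0): Delta=0.0000 Bond=0.0000
(2,1): Delta=0.3145 Bond=-28.5011
(2,2): Delta=0.9213 Bond=-114.5719
(3,0): Delta=0.0000 Bond=0.0000
(3,1): Delta=0.0000 Bond=0.0000
(3,2): Delta=0.3585 Bond=-35.0830
(3,3): Delta=1.0000 Bond=-133.3564
V0=54.4466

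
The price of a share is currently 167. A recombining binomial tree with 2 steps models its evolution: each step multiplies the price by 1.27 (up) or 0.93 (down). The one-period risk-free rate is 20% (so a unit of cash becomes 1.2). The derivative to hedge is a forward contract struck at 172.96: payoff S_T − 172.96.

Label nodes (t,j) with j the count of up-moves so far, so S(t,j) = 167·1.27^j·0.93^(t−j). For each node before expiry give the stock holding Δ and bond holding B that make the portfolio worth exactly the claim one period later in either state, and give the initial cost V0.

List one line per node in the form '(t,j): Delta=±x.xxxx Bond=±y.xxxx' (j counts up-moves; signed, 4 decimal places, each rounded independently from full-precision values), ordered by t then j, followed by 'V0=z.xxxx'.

Since d<R<u, set p* = (R−d)/(u−d) = 0.7941; price each node as the discounted p*-expectation of its children.
Terminal values V(2,·): V(2,0)=-28.5217, V(2,1)=24.2837, V(2,2)=96.3943
  t=1,j=0: stock 155.3100 → up 197.2437 (V=24.2837), down 144.4383 (V=-28.5217). Price 11.1767; hedge Δ=1.0000, bond B=-144.1333.
  t=1,j=1: stock 212.0900 → up 269.3543 (V=96.3943), down 197.2437 (V=24.2837). Price 67.9567; hedge Δ=1.0000, bond B=-144.1333.
  t=0,j=0: stock 167.0000 → up 212.0900 (V=67.9567), down 155.3100 (V=11.1767). Price 46.8889; hedge Δ=1.0000, bond B=-120.1111.
Root portfolio cost Δ·167+B reproduces V0=46.8889.

(0,0): Delta=1.0000 Bond=-120.1111
(1,0): Delta=1.0000 Bond=-144.1333
(1,1): Delta=1.0000 Bond=-144.1333
V0=46.8889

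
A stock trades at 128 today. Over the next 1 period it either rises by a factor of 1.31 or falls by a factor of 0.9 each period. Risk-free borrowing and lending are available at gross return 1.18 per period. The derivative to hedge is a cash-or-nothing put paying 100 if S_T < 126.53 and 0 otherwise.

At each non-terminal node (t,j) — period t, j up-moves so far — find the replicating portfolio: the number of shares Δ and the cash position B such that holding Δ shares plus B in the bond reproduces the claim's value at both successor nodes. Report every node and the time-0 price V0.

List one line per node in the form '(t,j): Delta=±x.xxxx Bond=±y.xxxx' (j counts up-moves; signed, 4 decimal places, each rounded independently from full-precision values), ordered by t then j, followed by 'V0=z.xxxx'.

(0,0): Delta=-1.9055 Bond=270.7730
V0=26.8706

Under the risk-neutral measure, an up-move has probability p* = (R−d)/(u−d) = 0.6829 and values discount at R = 1.18.
Payoff layer (t=1): V(1,0)=100.0000, V(1,1)=0.0000
Node (0,0) S=128.0000: V=(p*·0.0000+(1−p*)·100.0000)/1.18=26.8706; Δ=(0.0000−100.0000)/(167.6800−115.2000)=-1.9055; B=V−Δ·S=270.7730
Each (Δ,B) replicates both successor values, so the strategy is self-financing and V0 is arbitrage-free.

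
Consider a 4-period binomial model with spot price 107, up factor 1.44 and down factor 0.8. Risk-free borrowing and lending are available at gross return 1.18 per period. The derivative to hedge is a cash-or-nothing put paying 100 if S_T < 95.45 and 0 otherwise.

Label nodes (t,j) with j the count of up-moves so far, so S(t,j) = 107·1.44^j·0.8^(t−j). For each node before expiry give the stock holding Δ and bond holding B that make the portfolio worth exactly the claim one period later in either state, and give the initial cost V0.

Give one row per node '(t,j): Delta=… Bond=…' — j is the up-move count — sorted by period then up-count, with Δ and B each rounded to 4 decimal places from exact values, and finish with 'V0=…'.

Under the risk-neutral measure, an up-move has probability p* = (R−d)/(u−d) = 0.5937 and values discount at R = 1.18.
Payoff layer (t=4): V(4,0)=100.0000, V(4,1)=100.0000, V(4,2)=0.0000, V(4,3)=0.0000, V(4,4)=0.0000
Node (3,0) S=54.7840: V=(p*·100.0000+(1−p*)·100.0000)/1.18=84.7458; Δ=(100.0000−100.0000)/(78.8890−43.8272)=0.0000; B=V−Δ·S=84.7458
Node (3,1) S=98.6112: V=(p*·0.0000+(1−p*)·100.0000)/1.18=34.4280; Δ=(0.0000−100.0000)/(142.0001−78.8890)=-1.5845; B=V−Δ·S=190.6780
Node (3,2) S=177.5002: V=(p*·0.0000+(1−p*)·0.0000)/1.18=0.0000; Δ=(0.0000−0.0000)/(255.6002−142.0001)=0.0000; B=V−Δ·S=0.0000
Node (3,3) S=319.5003: V=(p*·0.0000+(1−p*)·0.0000)/1.18=0.0000; Δ=(0.0000−0.0000)/(460.0804−255.6002)=0.0000; B=V−Δ·S=0.0000
Node (2,0) S=68.4800: V=(p*·34.4280+(1−p*)·84.7458)/1.18=46.4996; Δ=(34.4280−84.7458)/(98.6112−54.7840)=-1.1481; B=V−Δ·S=125.1212
Node (2,1) S=123.2640: V=(p*·0.0000+(1−p*)·34.4280)/1.18=11.8528; Δ=(0.0000−34.4280)/(177.5002−98.6112)=-0.4364; B=V−Δ·S=65.6465
Node (2,2) S=221.8752: V=(p*·0.0000+(1−p*)·0.0000)/1.18=0.0000; Δ=(0.0000−0.0000)/(319.5003−177.5002)=0.0000; B=V−Δ·S=0.0000
Node (1,0) S=85.6000: V=(p*·11.8528+(1−p*)·46.4996)/1.18=21.9730; Δ=(11.8528−46.4996)/(123.2640−68.4800)=-0.6324; B=V−Δ·S=76.1086
Node (1,1) S=154.0800: V=(p*·0.0000+(1−p*)·11.8528)/1.18=4.0807; Δ=(0.0000−11.8528)/(221.8752−123.2640)=-0.1202; B=V−Δ·S=22.6008
Node (0,0) S=107.0000: V=(p*·4.0807+(1−p*)·21.9730)/1.18=9.6182; Δ=(4.0807−21.9730)/(154.0800−85.6000)=-0.2613; B=V−Δ·S=37.5748
Self-financing check: at every node Δ·S+B equals the discounted successor values.

(0,0): Delta=-0.2613 Bond=37.5748
(1,0): Delta=-0.6324 Bond=76.1086
(1,1): Delta=-0.1202 Bond=22.6008
(2,0): Delta=-1.1481 Bond=125.1212
(2,1): Delta=-0.4364 Bond=65.6465
(2,2): Delta=0.0000 Bond=0.0000
(3,0): Delta=0.0000 Bond=84.7458
(3,1): Delta=-1.5845 Bond=190.6780
(3,2): Delta=0.0000 Bond=0.0000
(3,3): Delta=0.0000 Bond=0.0000
V0=9.6182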